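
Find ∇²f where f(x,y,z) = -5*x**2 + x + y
-10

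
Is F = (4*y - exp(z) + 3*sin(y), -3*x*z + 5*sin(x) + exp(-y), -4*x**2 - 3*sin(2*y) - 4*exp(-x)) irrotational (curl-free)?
No, ∇×F = (3*x - 6*cos(2*y), 8*x - exp(z) - 4*exp(-x), -3*z + 5*cos(x) - 3*cos(y) - 4)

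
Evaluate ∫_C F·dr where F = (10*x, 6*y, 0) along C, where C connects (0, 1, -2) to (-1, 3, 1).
29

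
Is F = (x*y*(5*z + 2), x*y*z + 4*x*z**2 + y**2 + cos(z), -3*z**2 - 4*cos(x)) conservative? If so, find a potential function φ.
No, ∇×F = (-x*y - 8*x*z + sin(z), 5*x*y - 4*sin(x), -x*(5*z + 2) + y*z + 4*z**2) ≠ 0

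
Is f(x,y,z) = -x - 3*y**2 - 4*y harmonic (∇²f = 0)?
No, ∇²f = -6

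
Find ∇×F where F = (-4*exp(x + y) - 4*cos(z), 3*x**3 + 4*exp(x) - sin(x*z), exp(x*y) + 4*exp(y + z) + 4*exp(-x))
(x*exp(x*y) + x*cos(x*z) + 4*exp(y + z), -y*exp(x*y) + 4*sin(z) + 4*exp(-x), 9*x**2 - z*cos(x*z) + 4*exp(x) + 4*exp(x + y))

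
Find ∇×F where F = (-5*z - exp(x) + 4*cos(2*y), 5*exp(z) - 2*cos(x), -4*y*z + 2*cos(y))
(-4*z - 5*exp(z) - 2*sin(y), -5, 2*sin(x) + 8*sin(2*y))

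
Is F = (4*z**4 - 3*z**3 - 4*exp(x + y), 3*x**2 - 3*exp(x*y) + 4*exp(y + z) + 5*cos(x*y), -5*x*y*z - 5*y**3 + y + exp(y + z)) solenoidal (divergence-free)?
No, ∇·F = -5*x*y - 3*x*exp(x*y) - 5*x*sin(x*y) - 4*exp(x + y) + 5*exp(y + z)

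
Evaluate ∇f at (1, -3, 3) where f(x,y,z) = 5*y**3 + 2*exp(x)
(2*E, 135, 0)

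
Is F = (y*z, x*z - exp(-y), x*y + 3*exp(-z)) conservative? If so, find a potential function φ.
Yes, F is conservative. φ = x*y*z - 3*exp(-z) + exp(-y)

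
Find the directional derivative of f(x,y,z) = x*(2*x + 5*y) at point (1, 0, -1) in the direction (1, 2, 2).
14/3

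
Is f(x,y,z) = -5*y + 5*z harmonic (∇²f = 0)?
Yes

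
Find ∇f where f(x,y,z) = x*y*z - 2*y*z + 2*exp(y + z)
(y*z, x*z - 2*z + 2*exp(y + z), x*y - 2*y + 2*exp(y + z))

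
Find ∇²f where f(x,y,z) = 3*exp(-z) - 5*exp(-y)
3*exp(-z) - 5*exp(-y)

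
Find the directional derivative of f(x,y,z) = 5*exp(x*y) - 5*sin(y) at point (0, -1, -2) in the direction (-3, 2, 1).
5*sqrt(14)*(3 - 2*cos(1))/14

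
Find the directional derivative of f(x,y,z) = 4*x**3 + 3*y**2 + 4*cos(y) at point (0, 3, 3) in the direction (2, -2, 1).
-12 + 8*sin(3)/3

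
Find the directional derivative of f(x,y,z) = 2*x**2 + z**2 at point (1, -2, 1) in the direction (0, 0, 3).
2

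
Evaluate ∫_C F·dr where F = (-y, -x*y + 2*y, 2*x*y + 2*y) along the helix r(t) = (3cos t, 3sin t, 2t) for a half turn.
6 + 9*pi/2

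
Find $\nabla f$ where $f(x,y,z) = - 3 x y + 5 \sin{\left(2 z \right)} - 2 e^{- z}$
(-3*y, -3*x, 10*cos(2*z) + 2*exp(-z))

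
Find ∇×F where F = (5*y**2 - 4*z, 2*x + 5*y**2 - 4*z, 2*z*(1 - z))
(4, -4, 2 - 10*y)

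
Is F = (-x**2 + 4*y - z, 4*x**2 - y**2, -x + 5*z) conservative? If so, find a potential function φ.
No, ∇×F = (0, 0, 8*x - 4) ≠ 0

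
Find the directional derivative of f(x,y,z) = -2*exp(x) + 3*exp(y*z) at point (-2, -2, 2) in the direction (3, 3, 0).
sqrt(2)*(3 - exp(2))*exp(-4)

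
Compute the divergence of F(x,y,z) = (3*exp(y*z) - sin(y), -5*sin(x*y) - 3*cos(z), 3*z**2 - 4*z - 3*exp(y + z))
-5*x*cos(x*y) + 6*z - 3*exp(y + z) - 4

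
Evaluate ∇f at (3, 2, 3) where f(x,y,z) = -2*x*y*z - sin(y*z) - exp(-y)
(-12, -18 - 3*cos(6) + exp(-2), -12 - 2*cos(6))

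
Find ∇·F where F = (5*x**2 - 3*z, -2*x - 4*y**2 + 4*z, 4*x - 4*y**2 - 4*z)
10*x - 8*y - 4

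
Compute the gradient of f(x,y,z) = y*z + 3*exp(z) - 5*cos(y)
(0, z + 5*sin(y), y + 3*exp(z))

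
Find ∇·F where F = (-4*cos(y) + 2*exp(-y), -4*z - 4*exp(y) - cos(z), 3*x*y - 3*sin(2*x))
-4*exp(y)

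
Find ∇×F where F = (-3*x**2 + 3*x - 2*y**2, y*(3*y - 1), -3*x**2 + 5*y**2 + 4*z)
(10*y, 6*x, 4*y)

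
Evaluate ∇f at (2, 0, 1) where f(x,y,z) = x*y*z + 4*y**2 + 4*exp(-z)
(0, 2, -4*exp(-1))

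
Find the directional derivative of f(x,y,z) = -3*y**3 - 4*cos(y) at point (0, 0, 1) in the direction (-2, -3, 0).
0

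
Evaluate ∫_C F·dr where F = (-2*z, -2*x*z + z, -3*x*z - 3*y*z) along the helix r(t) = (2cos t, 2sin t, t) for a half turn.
-2*pi**2 - 2*pi + 8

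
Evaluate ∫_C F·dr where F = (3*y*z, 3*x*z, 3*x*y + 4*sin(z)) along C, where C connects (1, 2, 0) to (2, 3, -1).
-14 - 4*cos(1)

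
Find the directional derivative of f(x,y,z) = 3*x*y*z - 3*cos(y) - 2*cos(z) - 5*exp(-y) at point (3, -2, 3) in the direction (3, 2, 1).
sqrt(14)*(-9 - 3*sin(2) + sin(3) + 5*exp(2))/7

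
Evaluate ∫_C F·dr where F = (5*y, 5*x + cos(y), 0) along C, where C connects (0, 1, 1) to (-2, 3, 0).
-30 - sin(1) + sin(3)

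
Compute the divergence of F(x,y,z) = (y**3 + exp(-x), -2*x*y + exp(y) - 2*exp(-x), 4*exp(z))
-2*x + exp(y) + 4*exp(z) - exp(-x)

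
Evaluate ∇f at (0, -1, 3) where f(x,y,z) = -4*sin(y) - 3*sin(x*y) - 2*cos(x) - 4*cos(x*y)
(3, -4*cos(1), 0)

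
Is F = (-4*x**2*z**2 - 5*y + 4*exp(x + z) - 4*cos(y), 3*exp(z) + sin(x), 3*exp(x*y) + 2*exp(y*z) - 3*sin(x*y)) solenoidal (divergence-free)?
No, ∇·F = -8*x*z**2 + 2*y*exp(y*z) + 4*exp(x + z)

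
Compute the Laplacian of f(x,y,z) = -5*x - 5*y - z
0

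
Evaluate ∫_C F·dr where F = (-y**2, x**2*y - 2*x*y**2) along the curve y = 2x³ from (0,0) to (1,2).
-271/70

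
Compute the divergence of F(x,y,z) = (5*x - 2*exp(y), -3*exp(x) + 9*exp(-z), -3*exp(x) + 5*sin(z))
5*cos(z) + 5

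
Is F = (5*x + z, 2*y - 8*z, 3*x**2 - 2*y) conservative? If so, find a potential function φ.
No, ∇×F = (6, 1 - 6*x, 0) ≠ 0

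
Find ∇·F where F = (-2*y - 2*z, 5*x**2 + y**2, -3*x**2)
2*y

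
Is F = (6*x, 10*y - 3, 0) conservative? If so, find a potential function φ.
Yes, F is conservative. φ = 3*x**2 + 5*y**2 - 3*y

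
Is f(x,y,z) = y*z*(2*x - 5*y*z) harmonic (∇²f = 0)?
No, ∇²f = -10*y**2 - 10*z**2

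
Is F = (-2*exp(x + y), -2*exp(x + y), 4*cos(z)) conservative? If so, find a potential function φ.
Yes, F is conservative. φ = -2*exp(x + y) + 4*sin(z)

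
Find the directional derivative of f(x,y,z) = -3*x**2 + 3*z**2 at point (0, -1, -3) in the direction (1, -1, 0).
0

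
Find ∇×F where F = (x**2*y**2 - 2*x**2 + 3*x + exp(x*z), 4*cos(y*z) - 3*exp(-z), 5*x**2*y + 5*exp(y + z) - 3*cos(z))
(5*x**2 + 4*y*sin(y*z) + 5*exp(y + z) - 3*exp(-z), x*(-10*y + exp(x*z)), -2*x**2*y)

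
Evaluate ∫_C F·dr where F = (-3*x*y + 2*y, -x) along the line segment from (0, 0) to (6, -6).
198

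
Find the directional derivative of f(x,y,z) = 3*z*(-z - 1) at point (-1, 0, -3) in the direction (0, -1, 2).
6*sqrt(5)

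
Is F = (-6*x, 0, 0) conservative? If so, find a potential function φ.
Yes, F is conservative. φ = -3*x**2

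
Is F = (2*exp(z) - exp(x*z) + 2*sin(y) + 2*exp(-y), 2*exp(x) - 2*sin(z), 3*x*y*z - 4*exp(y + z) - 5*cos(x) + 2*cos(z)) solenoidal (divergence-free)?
No, ∇·F = 3*x*y - z*exp(x*z) - 4*exp(y + z) - 2*sin(z)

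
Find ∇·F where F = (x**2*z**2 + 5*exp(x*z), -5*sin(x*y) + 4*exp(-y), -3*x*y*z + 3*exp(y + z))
-3*x*y + 2*x*z**2 - 5*x*cos(x*y) + 5*z*exp(x*z) + 3*exp(y + z) - 4*exp(-y)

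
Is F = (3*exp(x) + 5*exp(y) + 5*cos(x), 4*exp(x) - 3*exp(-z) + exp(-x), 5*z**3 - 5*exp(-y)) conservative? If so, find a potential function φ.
No, ∇×F = (-3*exp(-z) + 5*exp(-y), 0, 4*exp(x) - 5*exp(y) - exp(-x)) ≠ 0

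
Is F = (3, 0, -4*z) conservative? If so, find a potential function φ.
Yes, F is conservative. φ = 3*x - 2*z**2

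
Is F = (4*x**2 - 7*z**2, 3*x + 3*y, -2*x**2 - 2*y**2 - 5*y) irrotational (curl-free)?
No, ∇×F = (-4*y - 5, 4*x - 14*z, 3)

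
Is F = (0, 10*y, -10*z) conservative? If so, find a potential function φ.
Yes, F is conservative. φ = 5*y**2 - 5*z**2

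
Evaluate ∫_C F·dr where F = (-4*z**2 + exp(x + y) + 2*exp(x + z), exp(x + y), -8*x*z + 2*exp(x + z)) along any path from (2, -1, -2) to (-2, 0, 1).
-E + exp(-2) + 2*exp(-1) + 38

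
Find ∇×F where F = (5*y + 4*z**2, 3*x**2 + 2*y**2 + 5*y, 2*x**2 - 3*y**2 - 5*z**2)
(-6*y, -4*x + 8*z, 6*x - 5)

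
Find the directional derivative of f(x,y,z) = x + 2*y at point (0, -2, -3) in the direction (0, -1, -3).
-sqrt(10)/5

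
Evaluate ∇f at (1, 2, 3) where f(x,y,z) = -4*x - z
(-4, 0, -1)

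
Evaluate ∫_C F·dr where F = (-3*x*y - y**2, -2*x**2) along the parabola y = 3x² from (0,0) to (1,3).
-141/20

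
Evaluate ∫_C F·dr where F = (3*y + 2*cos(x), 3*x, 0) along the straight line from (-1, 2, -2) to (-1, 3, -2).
-3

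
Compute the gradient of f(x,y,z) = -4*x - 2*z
(-4, 0, -2)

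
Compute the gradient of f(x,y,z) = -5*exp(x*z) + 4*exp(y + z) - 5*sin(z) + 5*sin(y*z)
(-5*z*exp(x*z), 5*z*cos(y*z) + 4*exp(y + z), -5*x*exp(x*z) + 5*y*cos(y*z) + 4*exp(y + z) - 5*cos(z))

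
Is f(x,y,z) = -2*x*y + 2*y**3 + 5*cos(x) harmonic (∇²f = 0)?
No, ∇²f = 12*y - 5*cos(x)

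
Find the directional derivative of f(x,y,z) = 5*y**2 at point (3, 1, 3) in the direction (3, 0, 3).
0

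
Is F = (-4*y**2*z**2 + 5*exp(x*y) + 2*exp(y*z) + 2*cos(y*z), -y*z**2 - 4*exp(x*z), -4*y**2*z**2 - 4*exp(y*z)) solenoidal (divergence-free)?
No, ∇·F = -8*y**2*z + 5*y*exp(x*y) - 4*y*exp(y*z) - z**2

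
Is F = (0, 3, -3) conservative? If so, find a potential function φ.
Yes, F is conservative. φ = 3*y - 3*z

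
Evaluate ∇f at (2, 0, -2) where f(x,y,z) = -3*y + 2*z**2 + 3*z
(0, -3, -5)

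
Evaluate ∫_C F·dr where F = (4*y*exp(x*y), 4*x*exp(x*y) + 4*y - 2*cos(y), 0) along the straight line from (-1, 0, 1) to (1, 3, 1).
-2*sin(3) + 14 + 4*exp(3)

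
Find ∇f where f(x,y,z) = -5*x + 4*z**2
(-5, 0, 8*z)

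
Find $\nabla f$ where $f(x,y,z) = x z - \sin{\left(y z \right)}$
(z, -z*cos(y*z), x - y*cos(y*z))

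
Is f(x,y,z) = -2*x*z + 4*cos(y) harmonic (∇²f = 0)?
No, ∇²f = -4*cos(y)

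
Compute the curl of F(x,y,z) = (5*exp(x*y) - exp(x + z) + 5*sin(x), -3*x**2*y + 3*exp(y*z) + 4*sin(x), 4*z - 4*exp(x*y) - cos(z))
(-4*x*exp(x*y) - 3*y*exp(y*z), 4*y*exp(x*y) - exp(x + z), -6*x*y - 5*x*exp(x*y) + 4*cos(x))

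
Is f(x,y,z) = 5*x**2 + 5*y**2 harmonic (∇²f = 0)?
No, ∇²f = 20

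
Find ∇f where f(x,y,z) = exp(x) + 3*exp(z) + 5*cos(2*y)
(exp(x), -10*sin(2*y), 3*exp(z))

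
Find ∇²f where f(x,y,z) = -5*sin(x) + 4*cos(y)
5*sin(x) - 4*cos(y)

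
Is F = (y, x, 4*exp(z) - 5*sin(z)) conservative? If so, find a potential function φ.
Yes, F is conservative. φ = x*y + 4*exp(z) + 5*cos(z)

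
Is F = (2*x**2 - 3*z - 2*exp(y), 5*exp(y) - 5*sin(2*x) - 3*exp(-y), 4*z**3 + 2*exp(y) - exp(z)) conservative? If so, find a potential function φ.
No, ∇×F = (2*exp(y), -3, 2*exp(y) - 10*cos(2*x)) ≠ 0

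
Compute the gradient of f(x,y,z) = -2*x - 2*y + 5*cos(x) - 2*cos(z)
(-5*sin(x) - 2, -2, 2*sin(z))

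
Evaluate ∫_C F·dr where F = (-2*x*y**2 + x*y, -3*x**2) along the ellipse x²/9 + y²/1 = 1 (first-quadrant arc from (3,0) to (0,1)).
-33/2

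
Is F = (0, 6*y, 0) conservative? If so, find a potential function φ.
Yes, F is conservative. φ = 3*y**2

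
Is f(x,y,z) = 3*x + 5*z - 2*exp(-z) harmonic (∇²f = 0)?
No, ∇²f = -2*exp(-z)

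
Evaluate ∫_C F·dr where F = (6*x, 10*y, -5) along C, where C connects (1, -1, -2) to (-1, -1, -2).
0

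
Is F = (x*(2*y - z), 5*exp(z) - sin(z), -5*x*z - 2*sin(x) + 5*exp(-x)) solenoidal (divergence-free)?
No, ∇·F = -5*x + 2*y - z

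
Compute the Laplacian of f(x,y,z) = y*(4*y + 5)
8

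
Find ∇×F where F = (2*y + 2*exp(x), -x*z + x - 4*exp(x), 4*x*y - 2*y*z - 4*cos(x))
(5*x - 2*z, -4*y - 4*sin(x), -z - 4*exp(x) - 1)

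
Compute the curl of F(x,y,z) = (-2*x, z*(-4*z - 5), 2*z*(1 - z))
(8*z + 5, 0, 0)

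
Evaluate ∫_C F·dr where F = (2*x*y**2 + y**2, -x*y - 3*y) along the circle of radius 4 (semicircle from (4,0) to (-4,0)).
-128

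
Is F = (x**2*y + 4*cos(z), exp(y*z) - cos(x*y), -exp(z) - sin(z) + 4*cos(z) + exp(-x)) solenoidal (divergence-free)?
No, ∇·F = 2*x*y + x*sin(x*y) + z*exp(y*z) - exp(z) - 4*sin(z) - cos(z)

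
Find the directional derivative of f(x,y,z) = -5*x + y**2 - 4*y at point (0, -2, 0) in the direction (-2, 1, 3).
sqrt(14)/7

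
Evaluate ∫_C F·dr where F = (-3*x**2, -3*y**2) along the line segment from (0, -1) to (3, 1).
-29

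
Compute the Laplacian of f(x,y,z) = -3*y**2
-6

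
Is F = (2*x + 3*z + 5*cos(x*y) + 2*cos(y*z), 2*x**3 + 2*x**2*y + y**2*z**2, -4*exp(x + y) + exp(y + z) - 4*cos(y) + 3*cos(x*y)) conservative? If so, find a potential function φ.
No, ∇×F = (-3*x*sin(x*y) - 2*y**2*z - 4*exp(x + y) + exp(y + z) + 4*sin(y), 3*y*sin(x*y) - 2*y*sin(y*z) + 4*exp(x + y) + 3, 6*x**2 + 4*x*y + 5*x*sin(x*y) + 2*z*sin(y*z)) ≠ 0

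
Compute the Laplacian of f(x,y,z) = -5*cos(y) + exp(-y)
5*cos(y) + exp(-y)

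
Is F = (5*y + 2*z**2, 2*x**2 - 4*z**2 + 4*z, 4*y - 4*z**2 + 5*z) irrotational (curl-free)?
No, ∇×F = (8*z, 4*z, 4*x - 5)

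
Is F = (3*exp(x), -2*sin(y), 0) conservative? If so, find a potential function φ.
Yes, F is conservative. φ = 3*exp(x) + 2*cos(y)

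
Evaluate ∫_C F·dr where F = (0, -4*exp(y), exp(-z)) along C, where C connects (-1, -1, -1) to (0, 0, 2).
-4 - exp(-2) + 4*exp(-1) + E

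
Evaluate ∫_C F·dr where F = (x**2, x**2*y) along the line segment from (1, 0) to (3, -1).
23/2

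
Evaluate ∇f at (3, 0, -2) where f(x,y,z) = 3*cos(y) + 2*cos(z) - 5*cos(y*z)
(0, 0, 2*sin(2))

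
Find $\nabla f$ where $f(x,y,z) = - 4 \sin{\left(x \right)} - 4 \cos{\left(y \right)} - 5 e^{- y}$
(-4*cos(x), 4*sin(y) + 5*exp(-y), 0)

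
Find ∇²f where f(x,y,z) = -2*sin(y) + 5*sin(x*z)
-5*x**2*sin(x*z) - 5*z**2*sin(x*z) + 2*sin(y)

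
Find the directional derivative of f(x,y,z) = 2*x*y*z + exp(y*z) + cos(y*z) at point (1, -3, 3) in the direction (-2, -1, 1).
sqrt(6)*(-exp(9)*sin(9) - 1 + 4*exp(9))*exp(-9)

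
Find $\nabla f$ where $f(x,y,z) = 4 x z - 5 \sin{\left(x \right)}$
(4*z - 5*cos(x), 0, 4*x)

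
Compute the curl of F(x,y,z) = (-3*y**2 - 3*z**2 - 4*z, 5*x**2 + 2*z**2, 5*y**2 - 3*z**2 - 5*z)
(10*y - 4*z, -6*z - 4, 10*x + 6*y)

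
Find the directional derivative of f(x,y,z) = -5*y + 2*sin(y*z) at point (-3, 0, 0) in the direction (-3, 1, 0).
-sqrt(10)/2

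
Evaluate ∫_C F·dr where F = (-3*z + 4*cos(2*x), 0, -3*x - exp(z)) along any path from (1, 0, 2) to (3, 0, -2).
-2*sin(2) + 2*sin(6) - exp(-2) + exp(2) + 24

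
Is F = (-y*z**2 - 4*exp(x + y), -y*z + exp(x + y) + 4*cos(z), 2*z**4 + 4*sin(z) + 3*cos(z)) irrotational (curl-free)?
No, ∇×F = (y + 4*sin(z), -2*y*z, z**2 + 5*exp(x + y))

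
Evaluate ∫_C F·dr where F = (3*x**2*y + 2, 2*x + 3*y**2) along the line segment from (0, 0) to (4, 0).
8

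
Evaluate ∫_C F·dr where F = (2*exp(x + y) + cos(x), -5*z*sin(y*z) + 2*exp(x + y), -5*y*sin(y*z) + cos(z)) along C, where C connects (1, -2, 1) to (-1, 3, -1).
5*cos(3) - 4*sin(1) - 2*exp(-1) - 5*cos(2) + 2*exp(2)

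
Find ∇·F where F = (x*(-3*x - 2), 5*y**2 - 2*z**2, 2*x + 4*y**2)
-6*x + 10*y - 2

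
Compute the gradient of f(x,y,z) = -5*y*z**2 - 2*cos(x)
(2*sin(x), -5*z**2, -10*y*z)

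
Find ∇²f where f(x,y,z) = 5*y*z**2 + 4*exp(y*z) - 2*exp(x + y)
2*y*(2*y*exp(y*z) + 5) + 4*z**2*exp(y*z) - 4*exp(x + y)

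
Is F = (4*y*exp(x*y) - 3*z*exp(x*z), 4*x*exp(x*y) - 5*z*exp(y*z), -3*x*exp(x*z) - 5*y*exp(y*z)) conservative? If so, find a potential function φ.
Yes, F is conservative. φ = 4*exp(x*y) - 3*exp(x*z) - 5*exp(y*z)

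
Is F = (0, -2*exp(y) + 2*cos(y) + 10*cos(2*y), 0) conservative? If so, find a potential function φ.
Yes, F is conservative. φ = -2*exp(y) + 2*sin(y) + 5*sin(2*y)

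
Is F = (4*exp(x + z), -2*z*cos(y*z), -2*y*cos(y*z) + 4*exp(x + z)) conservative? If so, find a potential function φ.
Yes, F is conservative. φ = 4*exp(x + z) - 2*sin(y*z)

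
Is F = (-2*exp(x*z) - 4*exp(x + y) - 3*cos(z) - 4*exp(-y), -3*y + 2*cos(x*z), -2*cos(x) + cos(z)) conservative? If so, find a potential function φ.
No, ∇×F = (2*x*sin(x*z), -2*x*exp(x*z) - 2*sin(x) + 3*sin(z), -2*z*sin(x*z) + 4*exp(x + y) - 4*exp(-y)) ≠ 0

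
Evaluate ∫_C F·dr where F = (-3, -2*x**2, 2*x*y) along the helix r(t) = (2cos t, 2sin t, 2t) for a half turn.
12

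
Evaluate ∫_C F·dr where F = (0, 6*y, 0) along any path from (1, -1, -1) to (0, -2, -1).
9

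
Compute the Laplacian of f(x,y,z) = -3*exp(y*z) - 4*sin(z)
-3*y**2*exp(y*z) - 3*z**2*exp(y*z) + 4*sin(z)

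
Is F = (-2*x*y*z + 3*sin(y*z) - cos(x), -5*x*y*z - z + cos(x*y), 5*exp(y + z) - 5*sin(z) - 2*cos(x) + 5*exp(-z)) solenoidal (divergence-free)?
No, ∇·F = -5*x*z - x*sin(x*y) - 2*y*z + 5*exp(y + z) + sin(x) - 5*cos(z) - 5*exp(-z)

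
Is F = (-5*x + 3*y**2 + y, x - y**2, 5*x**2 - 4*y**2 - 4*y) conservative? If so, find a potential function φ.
No, ∇×F = (-8*y - 4, -10*x, -6*y) ≠ 0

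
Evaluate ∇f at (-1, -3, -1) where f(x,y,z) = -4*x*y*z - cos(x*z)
(-12 - sin(1), -4, -12 - sin(1))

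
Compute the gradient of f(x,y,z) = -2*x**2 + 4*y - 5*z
(-4*x, 4, -5)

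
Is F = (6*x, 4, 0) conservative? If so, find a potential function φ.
Yes, F is conservative. φ = 3*x**2 + 4*y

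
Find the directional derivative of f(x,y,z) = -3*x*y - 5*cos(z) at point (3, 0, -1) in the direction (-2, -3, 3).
3*sqrt(22)*(9 - 5*sin(1))/22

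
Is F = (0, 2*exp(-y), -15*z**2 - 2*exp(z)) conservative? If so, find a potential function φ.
Yes, F is conservative. φ = -5*z**3 - 2*exp(z) - 2*exp(-y)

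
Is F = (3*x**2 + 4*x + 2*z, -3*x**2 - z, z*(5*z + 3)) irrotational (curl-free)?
No, ∇×F = (1, 2, -6*x)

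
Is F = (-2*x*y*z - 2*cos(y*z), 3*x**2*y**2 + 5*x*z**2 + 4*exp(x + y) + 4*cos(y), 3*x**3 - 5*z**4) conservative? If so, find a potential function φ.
No, ∇×F = (-10*x*z, -9*x**2 - 2*x*y + 2*y*sin(y*z), 6*x*y**2 + 2*x*z + 5*z**2 - 2*z*sin(y*z) + 4*exp(x + y)) ≠ 0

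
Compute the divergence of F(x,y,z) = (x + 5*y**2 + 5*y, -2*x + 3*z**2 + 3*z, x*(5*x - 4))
1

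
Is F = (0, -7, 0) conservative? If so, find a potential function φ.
Yes, F is conservative. φ = -7*y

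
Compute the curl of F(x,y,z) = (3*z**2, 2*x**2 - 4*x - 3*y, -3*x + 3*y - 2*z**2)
(3, 6*z + 3, 4*x - 4)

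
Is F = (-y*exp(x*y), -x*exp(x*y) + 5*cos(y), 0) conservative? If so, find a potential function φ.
Yes, F is conservative. φ = -exp(x*y) + 5*sin(y)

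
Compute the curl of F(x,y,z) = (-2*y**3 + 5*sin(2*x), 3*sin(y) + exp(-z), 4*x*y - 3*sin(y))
(4*x - 3*cos(y) + exp(-z), -4*y, 6*y**2)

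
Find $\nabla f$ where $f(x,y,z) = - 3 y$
(0, -3, 0)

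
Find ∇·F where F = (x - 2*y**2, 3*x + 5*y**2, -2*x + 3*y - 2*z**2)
10*y - 4*z + 1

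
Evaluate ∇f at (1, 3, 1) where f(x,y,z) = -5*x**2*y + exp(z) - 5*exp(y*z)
(-30, -5*exp(3) - 5, E - 15*exp(3))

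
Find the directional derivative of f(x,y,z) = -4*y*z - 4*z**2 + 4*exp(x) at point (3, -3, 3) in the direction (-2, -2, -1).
12 - 8*exp(3)/3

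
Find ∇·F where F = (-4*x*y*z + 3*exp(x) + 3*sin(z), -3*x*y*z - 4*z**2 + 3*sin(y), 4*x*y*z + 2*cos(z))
4*x*y - 3*x*z - 4*y*z + 3*exp(x) - 2*sin(z) + 3*cos(y)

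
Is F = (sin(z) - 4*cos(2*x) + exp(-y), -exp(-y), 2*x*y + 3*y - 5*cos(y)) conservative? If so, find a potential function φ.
No, ∇×F = (2*x + 5*sin(y) + 3, -2*y + cos(z), exp(-y)) ≠ 0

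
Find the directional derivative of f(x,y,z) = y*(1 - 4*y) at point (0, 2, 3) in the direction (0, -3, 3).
15*sqrt(2)/2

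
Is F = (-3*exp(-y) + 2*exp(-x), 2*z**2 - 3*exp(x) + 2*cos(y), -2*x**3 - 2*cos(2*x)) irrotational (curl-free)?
No, ∇×F = (-4*z, 6*x**2 - 4*sin(2*x), -3*exp(x) - 3*exp(-y))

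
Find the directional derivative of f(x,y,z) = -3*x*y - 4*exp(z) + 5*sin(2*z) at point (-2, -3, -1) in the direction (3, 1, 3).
3*sqrt(19)*(10*E*cos(2) - 4 + 11*E)*exp(-1)/19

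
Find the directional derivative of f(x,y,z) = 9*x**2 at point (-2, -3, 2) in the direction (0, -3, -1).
0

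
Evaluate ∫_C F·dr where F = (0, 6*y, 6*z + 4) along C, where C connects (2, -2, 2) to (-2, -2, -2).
-16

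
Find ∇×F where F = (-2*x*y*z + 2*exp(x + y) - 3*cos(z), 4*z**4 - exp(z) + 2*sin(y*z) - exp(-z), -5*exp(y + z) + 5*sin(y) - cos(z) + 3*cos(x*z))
(-2*y*cos(y*z) - 16*z**3 + exp(z) - 5*exp(y + z) + 5*cos(y) - exp(-z), -2*x*y + 3*z*sin(x*z) + 3*sin(z), 2*x*z - 2*exp(x + y))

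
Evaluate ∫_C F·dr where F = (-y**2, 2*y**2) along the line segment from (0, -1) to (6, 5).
42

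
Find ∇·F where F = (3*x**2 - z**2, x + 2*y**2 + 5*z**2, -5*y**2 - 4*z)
6*x + 4*y - 4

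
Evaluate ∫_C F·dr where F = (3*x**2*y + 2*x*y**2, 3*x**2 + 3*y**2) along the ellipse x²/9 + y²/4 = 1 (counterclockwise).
-81*pi/2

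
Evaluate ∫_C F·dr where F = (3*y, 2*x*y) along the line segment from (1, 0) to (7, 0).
0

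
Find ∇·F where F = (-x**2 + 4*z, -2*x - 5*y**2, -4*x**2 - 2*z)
-2*x - 10*y - 2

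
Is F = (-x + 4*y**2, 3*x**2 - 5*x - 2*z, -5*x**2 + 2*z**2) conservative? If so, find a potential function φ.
No, ∇×F = (2, 10*x, 6*x - 8*y - 5) ≠ 0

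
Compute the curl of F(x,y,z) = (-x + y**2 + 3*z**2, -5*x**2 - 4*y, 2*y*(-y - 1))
(-4*y - 2, 6*z, -10*x - 2*y)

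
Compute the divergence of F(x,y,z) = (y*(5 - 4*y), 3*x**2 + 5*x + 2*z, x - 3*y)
0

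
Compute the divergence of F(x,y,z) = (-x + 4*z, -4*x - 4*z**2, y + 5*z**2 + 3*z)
10*z + 2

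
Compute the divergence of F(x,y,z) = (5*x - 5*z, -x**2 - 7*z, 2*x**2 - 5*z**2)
5 - 10*z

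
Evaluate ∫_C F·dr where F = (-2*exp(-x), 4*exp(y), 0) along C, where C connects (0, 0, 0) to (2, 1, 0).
-6 + 2*exp(-2) + 4*E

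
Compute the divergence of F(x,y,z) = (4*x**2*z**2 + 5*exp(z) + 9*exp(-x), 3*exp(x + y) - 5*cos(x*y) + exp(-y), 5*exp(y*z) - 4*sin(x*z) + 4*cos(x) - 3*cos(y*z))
8*x*z**2 + 5*x*sin(x*y) - 4*x*cos(x*z) + 5*y*exp(y*z) + 3*y*sin(y*z) + 3*exp(x + y) - exp(-y) - 9*exp(-x)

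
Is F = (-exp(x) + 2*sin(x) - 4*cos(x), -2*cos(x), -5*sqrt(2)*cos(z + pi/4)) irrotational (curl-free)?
No, ∇×F = (0, 0, 2*sin(x))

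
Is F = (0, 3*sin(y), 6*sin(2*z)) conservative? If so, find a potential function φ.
Yes, F is conservative. φ = -3*cos(y) - 3*cos(2*z)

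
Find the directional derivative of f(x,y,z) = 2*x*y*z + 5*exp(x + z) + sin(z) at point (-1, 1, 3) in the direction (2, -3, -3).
sqrt(22)*(-5*exp(2) - 3*cos(3) + 36)/22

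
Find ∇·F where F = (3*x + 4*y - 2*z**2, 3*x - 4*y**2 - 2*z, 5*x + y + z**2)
-8*y + 2*z + 3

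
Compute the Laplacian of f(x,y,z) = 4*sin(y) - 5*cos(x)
-4*sin(y) + 5*cos(x)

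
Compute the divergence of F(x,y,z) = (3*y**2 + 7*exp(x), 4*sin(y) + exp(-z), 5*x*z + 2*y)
5*x + 7*exp(x) + 4*cos(y)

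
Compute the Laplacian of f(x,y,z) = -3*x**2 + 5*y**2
4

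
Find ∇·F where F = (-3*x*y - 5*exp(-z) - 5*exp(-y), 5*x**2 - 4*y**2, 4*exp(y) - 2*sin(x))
-11*y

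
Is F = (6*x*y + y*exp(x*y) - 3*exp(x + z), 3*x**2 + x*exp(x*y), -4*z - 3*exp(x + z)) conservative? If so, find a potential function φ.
Yes, F is conservative. φ = 3*x**2*y - 2*z**2 + exp(x*y) - 3*exp(x + z)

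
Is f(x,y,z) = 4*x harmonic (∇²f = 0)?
Yes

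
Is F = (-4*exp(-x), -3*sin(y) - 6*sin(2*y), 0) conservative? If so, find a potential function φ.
Yes, F is conservative. φ = 3*cos(y) + 3*cos(2*y) + 4*exp(-x)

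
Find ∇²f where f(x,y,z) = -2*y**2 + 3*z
-4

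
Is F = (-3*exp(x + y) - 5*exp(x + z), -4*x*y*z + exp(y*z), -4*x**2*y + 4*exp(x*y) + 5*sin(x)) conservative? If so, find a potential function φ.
No, ∇×F = (-4*x**2 + 4*x*y + 4*x*exp(x*y) - y*exp(y*z), 8*x*y - 4*y*exp(x*y) - 5*exp(x + z) - 5*cos(x), -4*y*z + 3*exp(x + y)) ≠ 0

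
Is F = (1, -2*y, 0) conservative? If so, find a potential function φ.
Yes, F is conservative. φ = x - y**2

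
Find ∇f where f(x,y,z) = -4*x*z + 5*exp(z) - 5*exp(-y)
(-4*z, 5*exp(-y), -4*x + 5*exp(z))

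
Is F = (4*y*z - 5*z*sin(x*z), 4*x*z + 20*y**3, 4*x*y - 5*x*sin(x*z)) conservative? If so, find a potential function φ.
Yes, F is conservative. φ = 4*x*y*z + 5*y**4 + 5*cos(x*z)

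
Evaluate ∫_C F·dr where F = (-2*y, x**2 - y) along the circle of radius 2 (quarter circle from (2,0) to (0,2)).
10/3 + 2*pi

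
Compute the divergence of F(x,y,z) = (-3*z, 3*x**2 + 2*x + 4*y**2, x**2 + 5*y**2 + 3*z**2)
8*y + 6*z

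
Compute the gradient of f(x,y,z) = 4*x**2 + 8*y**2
(8*x, 16*y, 0)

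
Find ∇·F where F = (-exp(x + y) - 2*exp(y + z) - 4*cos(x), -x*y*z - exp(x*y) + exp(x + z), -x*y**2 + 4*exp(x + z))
-x*z - x*exp(x*y) - exp(x + y) + 4*exp(x + z) + 4*sin(x)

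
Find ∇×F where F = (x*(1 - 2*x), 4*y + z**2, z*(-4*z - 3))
(-2*z, 0, 0)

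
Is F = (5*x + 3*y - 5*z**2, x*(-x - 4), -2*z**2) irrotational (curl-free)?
No, ∇×F = (0, -10*z, -2*x - 7)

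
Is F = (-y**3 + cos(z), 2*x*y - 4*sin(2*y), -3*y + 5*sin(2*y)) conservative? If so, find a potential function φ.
No, ∇×F = (10*cos(2*y) - 3, -sin(z), y*(3*y + 2)) ≠ 0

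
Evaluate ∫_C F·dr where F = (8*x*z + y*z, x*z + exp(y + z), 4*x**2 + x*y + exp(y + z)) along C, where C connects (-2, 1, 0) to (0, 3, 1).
-E + exp(4)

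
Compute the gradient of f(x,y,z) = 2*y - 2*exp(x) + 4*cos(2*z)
(-2*exp(x), 2, -8*sin(2*z))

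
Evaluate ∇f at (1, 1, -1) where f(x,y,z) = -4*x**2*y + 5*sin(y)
(-8, -4 + 5*cos(1), 0)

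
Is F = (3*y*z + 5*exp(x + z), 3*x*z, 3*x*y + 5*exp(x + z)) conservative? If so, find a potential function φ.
Yes, F is conservative. φ = 3*x*y*z + 5*exp(x + z)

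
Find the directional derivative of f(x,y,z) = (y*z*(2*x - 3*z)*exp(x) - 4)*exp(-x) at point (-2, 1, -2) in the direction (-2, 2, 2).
4*sqrt(3)*(2 - exp(2))/3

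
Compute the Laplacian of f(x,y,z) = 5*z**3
30*z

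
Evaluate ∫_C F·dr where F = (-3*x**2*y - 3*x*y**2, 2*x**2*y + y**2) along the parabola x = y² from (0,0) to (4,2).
-1048/7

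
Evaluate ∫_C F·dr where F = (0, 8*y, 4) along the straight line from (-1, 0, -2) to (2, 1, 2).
20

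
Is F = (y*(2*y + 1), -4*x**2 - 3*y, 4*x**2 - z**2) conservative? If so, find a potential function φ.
No, ∇×F = (0, -8*x, -8*x - 4*y - 1) ≠ 0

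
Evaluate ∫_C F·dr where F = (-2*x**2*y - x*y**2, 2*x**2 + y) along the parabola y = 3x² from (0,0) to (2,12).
-72/5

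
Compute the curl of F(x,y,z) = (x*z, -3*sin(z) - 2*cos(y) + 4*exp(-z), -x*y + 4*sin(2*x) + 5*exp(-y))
(-x + 3*cos(z) + 4*exp(-z) - 5*exp(-y), x + y - 8*cos(2*x), 0)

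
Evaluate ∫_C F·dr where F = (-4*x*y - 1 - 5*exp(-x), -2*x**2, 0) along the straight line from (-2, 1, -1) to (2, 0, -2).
4 - 10*sinh(2)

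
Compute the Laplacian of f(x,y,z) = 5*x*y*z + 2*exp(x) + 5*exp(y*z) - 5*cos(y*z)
5*y**2*(exp(y*z) + cos(y*z)) + 5*z**2*(exp(y*z) + cos(y*z)) + 2*exp(x)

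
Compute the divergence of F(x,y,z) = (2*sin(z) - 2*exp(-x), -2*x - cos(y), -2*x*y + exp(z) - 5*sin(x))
exp(z) + sin(y) + 2*exp(-x)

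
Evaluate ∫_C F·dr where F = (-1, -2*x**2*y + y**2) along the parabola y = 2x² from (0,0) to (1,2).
-1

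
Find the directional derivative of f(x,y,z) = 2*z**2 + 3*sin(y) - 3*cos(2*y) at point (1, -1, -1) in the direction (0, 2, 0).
-6*sin(2) + 3*cos(1)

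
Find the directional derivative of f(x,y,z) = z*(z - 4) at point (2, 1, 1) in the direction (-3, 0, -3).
sqrt(2)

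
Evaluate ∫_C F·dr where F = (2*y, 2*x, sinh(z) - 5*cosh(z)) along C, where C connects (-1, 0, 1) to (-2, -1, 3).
-5*sinh(3) - cosh(1) + 4 + 5*sinh(1) + cosh(3)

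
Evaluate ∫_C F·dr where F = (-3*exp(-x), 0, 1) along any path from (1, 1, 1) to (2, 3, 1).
3*(1 - E)*exp(-2)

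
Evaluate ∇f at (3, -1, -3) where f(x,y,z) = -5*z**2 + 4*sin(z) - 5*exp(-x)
(5*exp(-3), 0, 4*cos(3) + 30)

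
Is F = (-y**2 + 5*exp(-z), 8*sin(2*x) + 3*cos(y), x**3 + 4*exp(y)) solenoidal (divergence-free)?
No, ∇·F = -3*sin(y)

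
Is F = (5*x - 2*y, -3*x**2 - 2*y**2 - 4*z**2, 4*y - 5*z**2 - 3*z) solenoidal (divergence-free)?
No, ∇·F = -4*y - 10*z + 2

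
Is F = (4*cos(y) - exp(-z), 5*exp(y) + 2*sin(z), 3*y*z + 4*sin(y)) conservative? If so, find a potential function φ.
No, ∇×F = (3*z + 4*cos(y) - 2*cos(z), exp(-z), 4*sin(y)) ≠ 0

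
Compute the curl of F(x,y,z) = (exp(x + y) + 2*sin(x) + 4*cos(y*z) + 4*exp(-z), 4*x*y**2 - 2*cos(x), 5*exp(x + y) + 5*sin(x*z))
(5*exp(x + y), -4*y*sin(y*z) - 5*z*cos(x*z) - 5*exp(x + y) - 4*exp(-z), 4*y**2 + 4*z*sin(y*z) - exp(x + y) + 2*sin(x))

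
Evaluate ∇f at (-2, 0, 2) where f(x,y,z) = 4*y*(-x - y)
(0, 8, 0)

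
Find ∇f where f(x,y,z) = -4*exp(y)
(0, -4*exp(y), 0)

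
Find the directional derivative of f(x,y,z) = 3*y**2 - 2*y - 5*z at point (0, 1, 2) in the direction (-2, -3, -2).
-2*sqrt(17)/17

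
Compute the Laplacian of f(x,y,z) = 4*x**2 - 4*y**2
0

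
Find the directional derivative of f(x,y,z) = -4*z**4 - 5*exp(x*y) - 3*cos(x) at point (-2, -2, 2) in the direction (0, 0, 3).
-128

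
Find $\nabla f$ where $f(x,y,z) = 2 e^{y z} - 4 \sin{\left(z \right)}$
(0, 2*z*exp(y*z), 2*y*exp(y*z) - 4*cos(z))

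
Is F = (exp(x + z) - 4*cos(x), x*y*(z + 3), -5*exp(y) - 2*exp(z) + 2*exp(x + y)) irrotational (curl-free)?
No, ∇×F = (-x*y - 5*exp(y) + 2*exp(x + y), -2*exp(x + y) + exp(x + z), y*(z + 3))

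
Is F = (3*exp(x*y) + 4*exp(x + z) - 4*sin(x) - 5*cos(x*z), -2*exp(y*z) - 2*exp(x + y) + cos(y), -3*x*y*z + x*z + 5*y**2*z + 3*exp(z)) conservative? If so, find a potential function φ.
No, ∇×F = (-3*x*z + 10*y*z + 2*y*exp(y*z), 5*x*sin(x*z) + 3*y*z - z + 4*exp(x + z), -3*x*exp(x*y) - 2*exp(x + y)) ≠ 0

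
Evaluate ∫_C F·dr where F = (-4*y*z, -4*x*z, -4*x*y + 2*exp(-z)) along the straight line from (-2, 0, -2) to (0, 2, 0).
-2 + 2*exp(2)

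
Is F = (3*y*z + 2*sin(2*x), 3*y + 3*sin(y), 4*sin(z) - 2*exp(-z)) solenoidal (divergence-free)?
No, ∇·F = 4*cos(2*x) + 3*cos(y) + 4*cos(z) + 3 + 2*exp(-z)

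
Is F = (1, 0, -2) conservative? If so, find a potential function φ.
Yes, F is conservative. φ = x - 2*z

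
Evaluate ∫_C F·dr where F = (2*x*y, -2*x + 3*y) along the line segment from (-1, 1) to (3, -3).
4/3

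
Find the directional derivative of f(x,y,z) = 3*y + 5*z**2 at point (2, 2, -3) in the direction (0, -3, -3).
27*sqrt(2)/2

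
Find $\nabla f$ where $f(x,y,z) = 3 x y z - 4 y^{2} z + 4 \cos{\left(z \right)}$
(3*y*z, z*(3*x - 8*y), 3*x*y - 4*y**2 - 4*sin(z))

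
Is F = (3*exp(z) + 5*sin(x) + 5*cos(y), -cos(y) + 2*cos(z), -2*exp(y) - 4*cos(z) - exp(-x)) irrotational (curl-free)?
No, ∇×F = (-2*exp(y) + 2*sin(z), 3*exp(z) - exp(-x), 5*sin(y))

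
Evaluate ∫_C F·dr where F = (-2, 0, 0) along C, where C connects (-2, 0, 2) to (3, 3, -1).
-10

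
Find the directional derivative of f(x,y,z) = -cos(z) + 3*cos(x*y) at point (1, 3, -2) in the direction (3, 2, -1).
sqrt(14)*(-33*sin(3) + sin(2))/14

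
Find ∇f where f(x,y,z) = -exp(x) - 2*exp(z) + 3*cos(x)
(-exp(x) - 3*sin(x), 0, -2*exp(z))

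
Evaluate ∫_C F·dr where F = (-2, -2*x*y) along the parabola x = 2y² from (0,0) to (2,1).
-5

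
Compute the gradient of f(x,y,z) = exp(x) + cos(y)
(exp(x), -sin(y), 0)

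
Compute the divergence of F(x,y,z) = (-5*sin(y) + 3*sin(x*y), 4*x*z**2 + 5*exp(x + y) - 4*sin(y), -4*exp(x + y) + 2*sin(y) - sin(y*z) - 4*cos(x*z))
4*x*sin(x*z) + 3*y*cos(x*y) - y*cos(y*z) + 5*exp(x + y) - 4*cos(y)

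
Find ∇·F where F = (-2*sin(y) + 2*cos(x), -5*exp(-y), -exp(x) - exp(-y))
-2*sin(x) + 5*exp(-y)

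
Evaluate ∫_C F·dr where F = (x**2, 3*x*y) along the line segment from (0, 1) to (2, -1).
14/3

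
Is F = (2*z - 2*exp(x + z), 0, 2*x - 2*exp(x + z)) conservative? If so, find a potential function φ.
Yes, F is conservative. φ = 2*x*z - 2*exp(x + z)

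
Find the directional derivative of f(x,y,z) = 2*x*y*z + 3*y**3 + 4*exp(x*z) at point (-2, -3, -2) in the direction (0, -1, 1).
sqrt(2)*(-8*exp(4) - 77)/2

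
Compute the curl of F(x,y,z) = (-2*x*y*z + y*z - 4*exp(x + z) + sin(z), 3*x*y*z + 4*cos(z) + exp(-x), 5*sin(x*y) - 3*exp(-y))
(-3*x*y + 5*x*cos(x*y) + 4*sin(z) + 3*exp(-y), -2*x*y - 5*y*cos(x*y) + y - 4*exp(x + z) + cos(z), 2*x*z + 3*y*z - z - exp(-x))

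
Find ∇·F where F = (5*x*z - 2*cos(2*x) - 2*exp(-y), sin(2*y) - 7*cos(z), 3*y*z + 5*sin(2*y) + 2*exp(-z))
3*y + 5*z + 4*sin(2*x) + 2*cos(2*y) - 2*exp(-z)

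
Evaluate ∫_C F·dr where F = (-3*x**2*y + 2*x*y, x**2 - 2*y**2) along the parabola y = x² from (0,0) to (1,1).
-4/15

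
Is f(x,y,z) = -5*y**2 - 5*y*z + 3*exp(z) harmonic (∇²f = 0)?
No, ∇²f = 3*exp(z) - 10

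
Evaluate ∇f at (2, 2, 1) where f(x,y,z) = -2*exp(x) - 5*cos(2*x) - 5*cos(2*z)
(-2*exp(2) + 10*sin(4), 0, 10*sin(2))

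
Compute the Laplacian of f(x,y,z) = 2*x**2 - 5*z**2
-6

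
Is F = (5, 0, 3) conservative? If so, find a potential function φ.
Yes, F is conservative. φ = 5*x + 3*z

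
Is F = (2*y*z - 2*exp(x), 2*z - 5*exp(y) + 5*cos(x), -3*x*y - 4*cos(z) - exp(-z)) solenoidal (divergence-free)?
No, ∇·F = -2*exp(x) - 5*exp(y) + 4*sin(z) + exp(-z)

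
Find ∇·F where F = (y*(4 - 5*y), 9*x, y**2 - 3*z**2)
-6*z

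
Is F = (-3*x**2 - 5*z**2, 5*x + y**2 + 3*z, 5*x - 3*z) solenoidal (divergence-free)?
No, ∇·F = -6*x + 2*y - 3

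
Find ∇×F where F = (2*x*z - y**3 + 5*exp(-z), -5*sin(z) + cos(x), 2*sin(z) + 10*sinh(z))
(5*cos(z), 2*x - 5*exp(-z), 3*y**2 - sin(x))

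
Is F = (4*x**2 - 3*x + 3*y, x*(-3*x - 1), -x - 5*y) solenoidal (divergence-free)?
No, ∇·F = 8*x - 3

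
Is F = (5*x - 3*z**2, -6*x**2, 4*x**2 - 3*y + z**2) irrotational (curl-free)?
No, ∇×F = (-3, -8*x - 6*z, -12*x)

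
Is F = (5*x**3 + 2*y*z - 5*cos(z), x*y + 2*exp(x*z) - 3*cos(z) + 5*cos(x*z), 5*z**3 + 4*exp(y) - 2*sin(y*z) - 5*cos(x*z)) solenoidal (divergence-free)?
No, ∇·F = 15*x**2 + 5*x*sin(x*z) + x - 2*y*cos(y*z) + 15*z**2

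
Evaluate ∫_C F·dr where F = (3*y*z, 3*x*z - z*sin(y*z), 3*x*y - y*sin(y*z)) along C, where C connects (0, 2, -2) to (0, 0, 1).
1 - cos(4)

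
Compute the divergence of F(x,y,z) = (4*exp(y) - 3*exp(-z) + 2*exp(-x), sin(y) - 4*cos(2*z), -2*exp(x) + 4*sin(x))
cos(y) - 2*exp(-x)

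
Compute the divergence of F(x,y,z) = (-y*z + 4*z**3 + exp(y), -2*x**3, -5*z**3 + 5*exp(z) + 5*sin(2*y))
-15*z**2 + 5*exp(z)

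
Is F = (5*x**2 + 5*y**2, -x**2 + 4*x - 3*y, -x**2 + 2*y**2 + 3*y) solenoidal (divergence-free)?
No, ∇·F = 10*x - 3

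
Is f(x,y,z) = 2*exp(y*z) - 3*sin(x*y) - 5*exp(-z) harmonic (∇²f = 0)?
No, ∇²f = 3*x**2*sin(x*y) + 2*y**2*exp(y*z) + 3*y**2*sin(x*y) + 2*z**2*exp(y*z) - 5*exp(-z)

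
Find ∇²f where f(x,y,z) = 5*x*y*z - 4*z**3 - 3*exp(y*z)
-3*y**2*exp(y*z) - 3*z**2*exp(y*z) - 24*z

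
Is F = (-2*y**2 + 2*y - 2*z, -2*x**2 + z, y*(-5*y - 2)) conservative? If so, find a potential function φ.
No, ∇×F = (-10*y - 3, -2, -4*x + 4*y - 2) ≠ 0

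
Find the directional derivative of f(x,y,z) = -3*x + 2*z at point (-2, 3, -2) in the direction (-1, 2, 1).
5*sqrt(6)/6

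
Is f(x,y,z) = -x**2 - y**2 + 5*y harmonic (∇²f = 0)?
No, ∇²f = -4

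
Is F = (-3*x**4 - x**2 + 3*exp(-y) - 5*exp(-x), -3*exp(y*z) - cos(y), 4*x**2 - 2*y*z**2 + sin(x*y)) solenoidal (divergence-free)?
No, ∇·F = -12*x**3 - 2*x - 4*y*z - 3*z*exp(y*z) + sin(y) + 5*exp(-x)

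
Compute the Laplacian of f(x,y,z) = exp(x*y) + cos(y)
x**2*exp(x*y) + y**2*exp(x*y) - cos(y)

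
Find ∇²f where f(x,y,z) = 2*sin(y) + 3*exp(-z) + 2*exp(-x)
-2*sin(y) + 3*exp(-z) + 2*exp(-x)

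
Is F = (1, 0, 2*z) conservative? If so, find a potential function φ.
Yes, F is conservative. φ = x + z**2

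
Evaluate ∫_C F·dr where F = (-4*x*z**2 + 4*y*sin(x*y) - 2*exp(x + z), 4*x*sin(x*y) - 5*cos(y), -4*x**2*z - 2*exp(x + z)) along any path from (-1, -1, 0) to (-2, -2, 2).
-34 - 5*sin(1) + 2*exp(-1) + 4*cos(1) - 4*cos(4) + 5*sin(2)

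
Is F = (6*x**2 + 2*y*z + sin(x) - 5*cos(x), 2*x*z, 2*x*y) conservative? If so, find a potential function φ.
Yes, F is conservative. φ = 2*x**3 + 2*x*y*z - 5*sin(x) - cos(x)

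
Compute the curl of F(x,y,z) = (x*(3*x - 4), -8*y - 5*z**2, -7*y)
(10*z - 7, 0, 0)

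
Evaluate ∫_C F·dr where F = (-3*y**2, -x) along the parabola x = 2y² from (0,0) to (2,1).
-11/3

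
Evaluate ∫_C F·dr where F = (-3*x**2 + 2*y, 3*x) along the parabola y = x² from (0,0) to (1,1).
5/3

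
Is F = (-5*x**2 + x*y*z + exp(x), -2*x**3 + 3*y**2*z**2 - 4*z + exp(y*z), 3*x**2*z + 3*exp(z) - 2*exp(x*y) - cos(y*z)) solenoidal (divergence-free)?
No, ∇·F = 3*x**2 - 10*x + 6*y*z**2 + y*z + y*sin(y*z) + z*exp(y*z) + exp(x) + 3*exp(z)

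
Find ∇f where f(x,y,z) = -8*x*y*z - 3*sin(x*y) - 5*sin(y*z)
(-y*(8*z + 3*cos(x*y)), -8*x*z - 3*x*cos(x*y) - 5*z*cos(y*z), -y*(8*x + 5*cos(y*z)))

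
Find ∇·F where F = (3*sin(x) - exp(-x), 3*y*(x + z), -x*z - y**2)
2*x + 3*z + 3*cos(x) + exp(-x)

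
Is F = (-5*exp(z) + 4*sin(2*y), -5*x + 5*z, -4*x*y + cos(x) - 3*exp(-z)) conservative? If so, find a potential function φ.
No, ∇×F = (-4*x - 5, 4*y - 5*exp(z) + sin(x), 16*sin(y)**2 - 13) ≠ 0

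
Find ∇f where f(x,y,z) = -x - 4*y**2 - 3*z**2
(-1, -8*y, -6*z)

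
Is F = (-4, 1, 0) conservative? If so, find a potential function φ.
Yes, F is conservative. φ = -4*x + y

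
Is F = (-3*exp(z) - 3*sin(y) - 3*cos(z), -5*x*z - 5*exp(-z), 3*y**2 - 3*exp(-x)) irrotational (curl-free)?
No, ∇×F = (5*x + 6*y - 5*exp(-z), -3*exp(z) + 3*sin(z) - 3*exp(-x), -5*z + 3*cos(y))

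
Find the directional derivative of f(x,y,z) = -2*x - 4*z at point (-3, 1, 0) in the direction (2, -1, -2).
4/3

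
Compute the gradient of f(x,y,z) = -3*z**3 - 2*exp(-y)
(0, 2*exp(-y), -9*z**2)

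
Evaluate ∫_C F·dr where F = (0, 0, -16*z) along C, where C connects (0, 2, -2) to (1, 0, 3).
-40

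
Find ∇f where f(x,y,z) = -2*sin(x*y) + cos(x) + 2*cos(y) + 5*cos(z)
(-2*y*cos(x*y) - sin(x), -2*x*cos(x*y) - 2*sin(y), -5*sin(z))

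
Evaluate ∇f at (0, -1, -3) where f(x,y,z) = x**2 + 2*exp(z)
(0, 0, 2*exp(-3))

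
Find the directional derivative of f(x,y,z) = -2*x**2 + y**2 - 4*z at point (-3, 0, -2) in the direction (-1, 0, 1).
-8*sqrt(2)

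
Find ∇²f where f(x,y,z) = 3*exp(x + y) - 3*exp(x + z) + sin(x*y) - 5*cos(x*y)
-x**2*sin(x*y) + 5*x**2*cos(x*y) - y**2*sin(x*y) + 5*y**2*cos(x*y) + 6*exp(x + y) - 6*exp(x + z)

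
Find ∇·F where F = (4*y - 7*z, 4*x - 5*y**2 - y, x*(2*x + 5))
-10*y - 1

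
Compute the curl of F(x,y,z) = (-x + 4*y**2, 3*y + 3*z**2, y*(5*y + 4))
(10*y - 6*z + 4, 0, -8*y)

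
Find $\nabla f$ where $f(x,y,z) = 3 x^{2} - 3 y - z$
(6*x, -3, -1)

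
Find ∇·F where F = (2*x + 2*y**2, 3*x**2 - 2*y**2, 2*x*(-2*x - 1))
2 - 4*y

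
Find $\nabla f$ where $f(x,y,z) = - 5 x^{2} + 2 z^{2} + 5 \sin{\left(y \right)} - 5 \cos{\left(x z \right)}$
(-10*x + 5*z*sin(x*z), 5*cos(y), 5*x*sin(x*z) + 4*z)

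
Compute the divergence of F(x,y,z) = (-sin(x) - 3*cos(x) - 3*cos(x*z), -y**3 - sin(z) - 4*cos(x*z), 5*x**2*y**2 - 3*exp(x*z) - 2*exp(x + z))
-3*x*exp(x*z) - 3*y**2 + 3*z*sin(x*z) - 2*exp(x + z) + 3*sin(x) - cos(x)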